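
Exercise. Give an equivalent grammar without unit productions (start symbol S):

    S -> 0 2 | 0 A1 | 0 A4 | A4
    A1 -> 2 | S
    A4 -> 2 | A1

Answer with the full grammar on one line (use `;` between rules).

Unit pairs: A1 ⇒* {A4, S}; A4 ⇒* {A1, S}; S ⇒* {A1, A4}.
For each unit pair (A, B), copy every non-unit production of B to A, then drop all unit productions.

S -> 2 | 0 2 | 0 A1 | 0 A4; A1 -> 2 | 0 2 | 0 A1 | 0 A4; A4 -> 2 | 0 2 | 0 A1 | 0 A4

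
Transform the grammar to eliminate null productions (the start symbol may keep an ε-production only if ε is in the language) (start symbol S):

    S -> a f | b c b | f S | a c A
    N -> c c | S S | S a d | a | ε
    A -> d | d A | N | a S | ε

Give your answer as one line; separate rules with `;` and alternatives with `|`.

The nullable symbols are {A, N}.
ε ∉ L(G), so no ε-production is kept.
Expand every rule over subsets of its nullable positions: S → a c A gives a c A | a c.

S -> a f | b c b | f S | a c A | a c; N -> c c | S S | S a d | a; A -> d | d A | N | a S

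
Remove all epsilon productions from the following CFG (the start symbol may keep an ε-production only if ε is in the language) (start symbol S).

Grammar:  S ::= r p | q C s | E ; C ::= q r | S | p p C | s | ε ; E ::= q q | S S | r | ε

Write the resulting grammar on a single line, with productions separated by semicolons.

Nullable nonterminals: {C, E, S}.
ε ∈ L(G) since S is nullable, so keep S → ε.
For each production, add variants omitting each subset of nullable occurrences: S → q C s gives q C s | q s. C → p p C gives p p C | p p. E → S S gives S S | S.

S ::= r p | q C s | q s | E | ε; C ::= q r | S | p p C | p p | s; E ::= q q | S S | S | r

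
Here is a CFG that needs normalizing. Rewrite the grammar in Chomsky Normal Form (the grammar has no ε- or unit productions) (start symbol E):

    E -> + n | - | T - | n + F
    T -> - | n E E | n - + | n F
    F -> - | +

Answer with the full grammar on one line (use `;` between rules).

E -> X1 X2 | - | T X3 | X2 Y1; T -> - | X2 Y2 | X2 Y3 | X2 F; F -> - | +; X1 -> +; X2 -> n; X3 -> -; Y1 -> X1 F; Y2 -> E E; Y3 -> X3 X1

Introduce a nonterminal for each terminal appearing in a rule of length ≥ 2: X1 → +, X2 → n, X3 → -.
Binarize each right-hand side of length ≥ 3 by chaining fresh nonterminals (Y1, Y2, …): affected rules were E → X2 X1 F; T → X2 E E; T → X2 X3 X1.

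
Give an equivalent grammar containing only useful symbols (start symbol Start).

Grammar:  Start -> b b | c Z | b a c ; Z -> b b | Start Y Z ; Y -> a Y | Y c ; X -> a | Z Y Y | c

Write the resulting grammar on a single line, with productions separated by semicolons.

Start -> b b | c Z | b a c; Z -> b b

Generating nonterminals: {Start, X, Z}.
Reachable from Start after that: {Start, Z}.
Removed useless symbols: {X, Y} and every production mentioning them.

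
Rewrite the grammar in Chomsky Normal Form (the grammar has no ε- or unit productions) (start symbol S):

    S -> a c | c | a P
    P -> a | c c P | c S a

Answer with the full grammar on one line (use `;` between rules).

Introduce a nonterminal for each terminal appearing in a rule of length ≥ 2: X1 → a, X2 → c.
Binarize each right-hand side of length ≥ 3 by chaining fresh nonterminals (Y1, Y2, …): affected rules were P → X2 X2 P; P → X2 S X1.

S -> X1 X2 | c | X1 P; P -> a | X2 Y1 | X2 Y2; X1 -> a; X2 -> c; Y1 -> X2 P; Y2 -> S X1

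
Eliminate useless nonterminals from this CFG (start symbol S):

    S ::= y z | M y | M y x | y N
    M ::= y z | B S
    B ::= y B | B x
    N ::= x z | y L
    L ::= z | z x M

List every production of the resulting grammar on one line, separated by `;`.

S ::= y z | M y | M y x | y N; M ::= y z; N ::= x z | y L; L ::= z | z x M

Generating nonterminals: {L, M, N, S}.
Reachable from S after that: {L, M, N, S}.
Removed useless symbols: {B} and every production mentioning them.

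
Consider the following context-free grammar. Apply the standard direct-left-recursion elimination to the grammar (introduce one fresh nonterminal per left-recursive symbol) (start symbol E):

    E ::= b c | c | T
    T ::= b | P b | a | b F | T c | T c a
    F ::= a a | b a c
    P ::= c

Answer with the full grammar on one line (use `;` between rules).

Directly left-recursive nonterminal: T.
For T: α = {c, c a}, β = {b, P b, a, b F}. Rewrite as T → β T' and T' → α T' | ε.

E ::= b c | c | T; T ::= b T' | P b T' | a T' | b F T'; F ::= a a | b a c; P ::= c; T' ::= c T' | c a T' | ε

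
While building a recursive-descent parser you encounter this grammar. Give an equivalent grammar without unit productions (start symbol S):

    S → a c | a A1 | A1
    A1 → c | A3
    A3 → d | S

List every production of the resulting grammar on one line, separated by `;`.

S → c | a c | a A1 | d; A1 → c | a c | a A1 | d; A3 → c | a c | a A1 | d

Unit pairs: A1 ⇒* {A3, S}; A3 ⇒* {A1, S}; S ⇒* {A1, A3}.
Replace each nonterminal's rules with the union of the non-unit rules of every nonterminal it unit-derives.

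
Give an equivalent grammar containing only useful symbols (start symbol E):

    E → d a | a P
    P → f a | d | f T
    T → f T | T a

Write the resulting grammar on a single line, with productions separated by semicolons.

E → d a | a P; P → f a | d

Generating nonterminals: {E, P}.
Reachable from E after that: {E, P}.
Removed useless symbols: {T} and every production mentioning them.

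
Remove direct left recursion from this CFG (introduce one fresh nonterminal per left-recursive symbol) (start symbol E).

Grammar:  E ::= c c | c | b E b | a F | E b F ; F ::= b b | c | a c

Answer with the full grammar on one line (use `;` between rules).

E ::= c c E' | c E' | b E b E' | a F E'; F ::= b b | c | a c; E' ::= b F E' | ε

Left recursion appears on E.
For E: α = {b F}, β = {c c, c, b E b, a F}. Rewrite as E → β E' and E' → α E' | ε.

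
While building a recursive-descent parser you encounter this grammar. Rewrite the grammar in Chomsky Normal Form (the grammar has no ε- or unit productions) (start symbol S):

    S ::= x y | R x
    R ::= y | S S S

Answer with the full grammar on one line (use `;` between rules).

S ::= X1 X2 | R X1; R ::= y | S Y1; X1 ::= x; X2 ::= y; Y1 ::= S S

Introduce a nonterminal for each terminal appearing in a rule of length ≥ 2: X1 → x, X2 → y.
Binarize each right-hand side of length ≥ 3 by chaining fresh nonterminals (Y1, Y2, …): affected rules were R → S S S.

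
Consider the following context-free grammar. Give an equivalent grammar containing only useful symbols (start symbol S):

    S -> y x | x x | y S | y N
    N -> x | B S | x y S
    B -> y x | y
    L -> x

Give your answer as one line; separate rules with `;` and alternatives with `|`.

S -> y x | x x | y S | y N; N -> x | B S | x y S; B -> y x | y

Generating nonterminals: {B, L, N, S}.
Reachable from S after that: {B, N, S}.
Removed useless symbols: {L} and every production mentioning them.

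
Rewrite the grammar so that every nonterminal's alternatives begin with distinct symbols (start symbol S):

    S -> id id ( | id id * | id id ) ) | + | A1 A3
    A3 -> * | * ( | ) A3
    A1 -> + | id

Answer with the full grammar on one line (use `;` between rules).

S has alternatives sharing prefix 'id id': factor to S → id id S' with S' → ( | * | ) ).
A3 has alternatives sharing prefix '*': factor to A3 → * A3' with A3' → ε | (.

S -> + | A1 A3 | id id S'; A3 -> ) A3 | * A3'; A1 -> + | id; S' -> ( | * | ) ); A3' -> eps | (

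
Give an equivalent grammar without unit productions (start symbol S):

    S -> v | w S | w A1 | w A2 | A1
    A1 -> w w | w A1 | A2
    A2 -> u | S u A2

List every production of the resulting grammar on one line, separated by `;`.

Unit pairs: A1 ⇒* {A2}; S ⇒* {A1, A2}.
For each unit pair (A, B), copy every non-unit production of B to A, then drop all unit productions.

S -> u | S u A2 | w w | w A1 | v | w S | w A2; A1 -> u | S u A2 | w w | w A1; A2 -> u | S u A2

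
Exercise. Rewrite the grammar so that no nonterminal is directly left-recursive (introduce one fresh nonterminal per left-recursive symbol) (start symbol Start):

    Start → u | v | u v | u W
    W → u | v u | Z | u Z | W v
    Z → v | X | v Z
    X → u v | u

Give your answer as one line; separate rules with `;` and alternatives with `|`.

Start → u | v | u v | u W; W → u W1 | v u W1 | Z W1 | u Z W1; Z → v | X | v Z; X → u v | u; W1 → v W1 | ε

Directly left-recursive nonterminal: W.
For W: α = {v}, β = {u, v u, Z, u Z}. Rewrite as W → β W1 and W1 → α W1 | ε.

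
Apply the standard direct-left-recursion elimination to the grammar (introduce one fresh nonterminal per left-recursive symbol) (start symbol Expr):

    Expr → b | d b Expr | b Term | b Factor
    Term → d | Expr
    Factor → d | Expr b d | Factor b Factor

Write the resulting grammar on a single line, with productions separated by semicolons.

Left recursion appears on Factor.
For Factor: α = {b Factor}, β = {d, Expr b d}. Rewrite as Factor → β Factor1 and Factor1 → α Factor1 | ε.

Expr → b | d b Expr | b Term | b Factor; Term → d | Expr; Factor → d Factor1 | Expr b d Factor1; Factor1 → b Factor Factor1 | ε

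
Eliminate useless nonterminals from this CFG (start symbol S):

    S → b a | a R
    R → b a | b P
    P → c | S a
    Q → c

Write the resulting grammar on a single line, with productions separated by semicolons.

S → b a | a R; R → b a | b P; P → c | S a

Generating nonterminals: {P, Q, R, S}.
Reachable from S after that: {P, R, S}.
Removed useless symbols: {Q} and every production mentioning them.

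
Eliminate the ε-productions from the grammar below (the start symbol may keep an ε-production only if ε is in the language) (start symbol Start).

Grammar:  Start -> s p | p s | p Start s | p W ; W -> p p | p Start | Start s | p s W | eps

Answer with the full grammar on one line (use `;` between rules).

Start -> s p | p s | p Start s | p W | p; W -> p p | p Start | Start s | p s W | p s

Nullable nonterminals: {W}.
ε ∉ L(G), so no ε-production is kept.
Add the nullable-subset variants: Start → p W gives p W | p. W → p s W gives p s W | p s.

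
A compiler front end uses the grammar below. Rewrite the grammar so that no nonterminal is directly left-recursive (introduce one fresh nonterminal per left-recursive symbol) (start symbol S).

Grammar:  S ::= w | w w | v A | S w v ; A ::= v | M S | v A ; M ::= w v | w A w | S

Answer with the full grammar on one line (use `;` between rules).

Directly left-recursive nonterminal: S.
For S: α = {w v}, β = {w, w w, v A}. Rewrite as S → β S' and S' → α S' | ε.

S ::= w S' | w w S' | v A S'; A ::= v | M S | v A; M ::= w v | w A w | S; S' ::= w v S' | ε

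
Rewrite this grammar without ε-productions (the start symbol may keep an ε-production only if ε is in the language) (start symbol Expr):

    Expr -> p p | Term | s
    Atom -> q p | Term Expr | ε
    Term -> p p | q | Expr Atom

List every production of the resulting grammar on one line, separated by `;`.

Expr -> p p | Term | s; Atom -> q p | Term Expr; Term -> p p | q | Expr Atom | Expr

Nullable set = {Atom}.
ε ∉ L(G), so no ε-production is kept.
Add the nullable-subset variants: Term → Expr Atom gives Expr Atom | Expr.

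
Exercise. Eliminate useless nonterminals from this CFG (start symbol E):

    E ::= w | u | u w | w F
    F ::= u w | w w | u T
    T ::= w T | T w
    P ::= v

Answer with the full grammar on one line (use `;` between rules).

E ::= w | u | u w | w F; F ::= u w | w w

Generating nonterminals: {E, F, P}.
Reachable from E after that: {E, F}.
Removed useless symbols: {P, T} and every production mentioning them.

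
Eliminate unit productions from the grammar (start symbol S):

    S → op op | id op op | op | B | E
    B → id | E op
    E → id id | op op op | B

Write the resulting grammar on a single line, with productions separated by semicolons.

S → id | E op | id id | op op op | op op | id op op | op; B → id | E op; E → id | E op | id id | op op op

Unit pairs: E ⇒* {B}; S ⇒* {B, E}.
For every A with A ⇒* B via unit rules, add B's non-unit alternatives to A; then delete every rule of the form X → Y.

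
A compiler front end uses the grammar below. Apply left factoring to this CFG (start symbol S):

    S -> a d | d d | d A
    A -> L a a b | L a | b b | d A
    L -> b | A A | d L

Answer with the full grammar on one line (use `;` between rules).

S has alternatives sharing prefix 'd': factor to S → d S' with S' → d | A.
A has alternatives sharing prefix 'L a': factor to A → L a A' with A' → a b | ε.

S -> a d | d S'; A -> b b | d A | L a A'; L -> b | A A | d L; S' -> d | A; A' -> a b | ε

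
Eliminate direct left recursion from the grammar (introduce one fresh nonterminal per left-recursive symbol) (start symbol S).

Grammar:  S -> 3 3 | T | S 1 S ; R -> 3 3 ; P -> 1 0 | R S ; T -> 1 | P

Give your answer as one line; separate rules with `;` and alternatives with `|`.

S -> 3 3 S' | T S'; R -> 3 3; P -> 1 0 | R S; T -> 1 | P; S' -> 1 S S' | ε

S is directly left-recursive.
For S: α = {1 S}, β = {3 3, T}. Rewrite as S → β S' and S' → α S' | ε.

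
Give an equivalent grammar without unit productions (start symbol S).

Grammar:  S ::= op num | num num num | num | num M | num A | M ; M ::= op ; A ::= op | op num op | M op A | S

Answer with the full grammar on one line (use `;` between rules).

Unit pairs: A ⇒* {M, S}; S ⇒* {M}.
Replace each nonterminal's rules with the union of the non-unit rules of every nonterminal it unit-derives.

S ::= op num | num num num | num | num M | num A | op; M ::= op; A ::= op num | num num num | num | num M | num A | op | op num op | M op A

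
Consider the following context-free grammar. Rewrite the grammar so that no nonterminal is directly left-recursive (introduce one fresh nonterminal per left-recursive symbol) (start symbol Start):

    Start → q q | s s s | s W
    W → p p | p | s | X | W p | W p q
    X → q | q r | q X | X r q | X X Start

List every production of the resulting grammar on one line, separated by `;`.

W, X are directly left-recursive.
For W: α = {p, p q}, β = {p p, p, s, X}. Rewrite as W → β W1 and W1 → α W1 | ε.
For X: α = {r q, X Start}, β = {q, q r, q X}. Rewrite as X → β X1 and X1 → α X1 | ε.

Start → q q | s s s | s W; W → p p W1 | p W1 | s W1 | X W1; X → q X1 | q r X1 | q X X1; W1 → p W1 | p q W1 | ε; X1 → r q X1 | X Start X1 | ε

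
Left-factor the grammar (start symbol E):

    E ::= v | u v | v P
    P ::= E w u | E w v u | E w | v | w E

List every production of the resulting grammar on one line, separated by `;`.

E ::= u v | v E'; P ::= v | w E | E w P'; E' ::= ε | P; P' ::= u | v u | ε

E has alternatives sharing prefix 'v': factor to E → v E' with E' → ε | P.
P has alternatives sharing prefix 'E w': factor to P → E w P' with P' → u | v u | ε.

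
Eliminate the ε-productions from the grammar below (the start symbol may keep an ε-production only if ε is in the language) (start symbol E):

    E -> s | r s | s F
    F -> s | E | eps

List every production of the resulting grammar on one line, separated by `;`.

E -> s | r s | s F; F -> s | E

The nullable symbols are {F}.
ε ∉ L(G), so no ε-production is kept.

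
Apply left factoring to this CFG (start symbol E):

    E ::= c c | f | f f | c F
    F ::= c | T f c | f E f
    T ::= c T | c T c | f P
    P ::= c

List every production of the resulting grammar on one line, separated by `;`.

E has alternatives sharing prefix 'c': factor to E → c E' with E' → c | F.
E has alternatives sharing prefix 'f': factor to E → f E'' with E'' → ε | f.
T has alternatives sharing prefix 'c T': factor to T → c T T' with T' → ε | c.

E ::= c E' | f E''; F ::= c | T f c | f E f; T ::= f P | c T T'; P ::= c; E' ::= c | F; E'' ::= ε | f; T' ::= ε | c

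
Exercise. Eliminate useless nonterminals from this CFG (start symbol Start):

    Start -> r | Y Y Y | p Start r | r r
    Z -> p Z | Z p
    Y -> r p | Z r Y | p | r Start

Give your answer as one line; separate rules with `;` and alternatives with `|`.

Generating nonterminals: {Start, Y}.
Reachable from Start after that: {Start, Y}.
Removed useless symbols: {Z} and every production mentioning them.

Start -> r | Y Y Y | p Start r | r r; Y -> r p | p | r Start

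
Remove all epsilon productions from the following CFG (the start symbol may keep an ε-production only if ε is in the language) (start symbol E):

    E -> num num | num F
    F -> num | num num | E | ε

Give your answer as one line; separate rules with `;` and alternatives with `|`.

E -> num num | num F | num; F -> num | num num | E

The nullable symbols are {F}.
ε ∉ L(G), so no ε-production is kept.
Add the nullable-subset variants: E → num F gives num F | num.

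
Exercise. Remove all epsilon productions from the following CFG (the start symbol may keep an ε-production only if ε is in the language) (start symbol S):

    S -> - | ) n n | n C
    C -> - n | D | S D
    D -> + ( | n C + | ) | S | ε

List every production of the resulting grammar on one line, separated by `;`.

S -> - | ) n n | n C | n; C -> - n | D | S D | S; D -> + ( | n C + | n + | ) | S

The nullable symbols are {C, D}.
ε ∉ L(G), so no ε-production is kept.
Add the nullable-subset variants: S → n C gives n C | n. C → S D gives S D | S. D → n C + gives n C + | n +.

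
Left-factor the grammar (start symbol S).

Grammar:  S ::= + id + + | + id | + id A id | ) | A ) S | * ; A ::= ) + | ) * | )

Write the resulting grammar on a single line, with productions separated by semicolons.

S has alternatives sharing prefix '+ id': factor to S → + id S' with S' → + + | ε | A id.
A has alternatives sharing prefix ')': factor to A → ) A' with A' → + | * | ε.

S ::= ) | A ) S | * | + id S'; A ::= ) A'; S' ::= + + | ε | A id; A' ::= + | * | ε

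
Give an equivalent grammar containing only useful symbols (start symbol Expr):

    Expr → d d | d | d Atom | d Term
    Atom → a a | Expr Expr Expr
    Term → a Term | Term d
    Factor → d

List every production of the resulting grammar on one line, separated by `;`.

Generating nonterminals: {Atom, Expr, Factor}.
Reachable from Expr after that: {Atom, Expr}.
Removed useless symbols: {Factor, Term} and every production mentioning them.

Expr → d d | d | d Atom; Atom → a a | Expr Expr Expr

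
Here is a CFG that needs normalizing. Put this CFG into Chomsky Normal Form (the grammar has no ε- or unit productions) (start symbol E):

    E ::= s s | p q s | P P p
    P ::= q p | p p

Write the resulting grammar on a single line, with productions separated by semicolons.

Introduce a nonterminal for each terminal appearing in a rule of length ≥ 2: X1 → s, X2 → p, X3 → q.
Binarize each right-hand side of length ≥ 3 by chaining fresh nonterminals (Y1, Y2, …): affected rules were E → X2 X3 X1; E → P P X2.

E ::= X1 X1 | X2 Y1 | P Y2; P ::= X3 X2 | X2 X2; X1 ::= s; X2 ::= p; X3 ::= q; Y1 ::= X3 X1; Y2 ::= P X2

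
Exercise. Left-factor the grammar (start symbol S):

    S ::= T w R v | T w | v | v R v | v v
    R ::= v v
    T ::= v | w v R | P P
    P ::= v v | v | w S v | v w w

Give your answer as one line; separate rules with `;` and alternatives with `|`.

S ::= v S' | T w S''; R ::= v v; T ::= v | w v R | P P; P ::= w S v | v P'; S' ::= epsilon | R v | v; S'' ::= R v | epsilon; P' ::= v | epsilon | w w

S has alternatives sharing prefix 'v': factor to S → v S' with S' → ε | R v | v.
S has alternatives sharing prefix 'T w': factor to S → T w S'' with S'' → R v | ε.
P has alternatives sharing prefix 'v': factor to P → v P' with P' → v | ε | w w.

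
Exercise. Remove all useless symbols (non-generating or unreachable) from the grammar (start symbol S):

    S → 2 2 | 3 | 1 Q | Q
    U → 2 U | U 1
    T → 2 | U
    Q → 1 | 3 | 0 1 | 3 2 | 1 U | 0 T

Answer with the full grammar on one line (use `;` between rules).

S → 2 2 | 3 | 1 Q | Q; T → 2; Q → 1 | 3 | 0 1 | 3 2 | 0 T

Generating nonterminals: {Q, S, T}.
Reachable from S after that: {Q, S, T}.
Removed useless symbols: {U} and every production mentioning them.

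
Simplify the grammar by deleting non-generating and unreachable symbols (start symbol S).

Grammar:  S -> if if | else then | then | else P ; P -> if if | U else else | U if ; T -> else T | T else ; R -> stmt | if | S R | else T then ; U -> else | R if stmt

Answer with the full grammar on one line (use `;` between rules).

Generating nonterminals: {P, R, S, U}.
Reachable from S after that: {P, R, S, U}.
Removed useless symbols: {T} and every production mentioning them.

S -> if if | else then | then | else P; P -> if if | U else else | U if; R -> stmt | if | S R; U -> else | R if stmt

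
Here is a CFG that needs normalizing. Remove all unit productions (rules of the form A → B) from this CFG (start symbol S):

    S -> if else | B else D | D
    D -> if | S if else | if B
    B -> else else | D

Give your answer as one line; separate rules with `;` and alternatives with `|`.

S -> if | S if else | if B | if else | B else D; D -> if | S if else | if B; B -> else else | if | S if else | if B

Unit pairs: B ⇒* {D}; S ⇒* {D}.
For each unit pair (A, B), copy every non-unit production of B to A, then drop all unit productions.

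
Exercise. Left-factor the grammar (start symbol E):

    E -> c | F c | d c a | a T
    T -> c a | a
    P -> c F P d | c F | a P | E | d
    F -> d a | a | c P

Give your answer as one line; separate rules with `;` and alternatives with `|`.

P has alternatives sharing prefix 'c F': factor to P → c F P' with P' → P d | ε.

E -> c | F c | d c a | a T; T -> c a | a; P -> a P | E | d | c F P'; F -> d a | a | c P; P' -> P d | ε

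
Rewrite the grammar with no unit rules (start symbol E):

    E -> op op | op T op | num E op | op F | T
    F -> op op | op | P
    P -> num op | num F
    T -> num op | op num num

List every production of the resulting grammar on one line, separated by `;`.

Unit pairs: E ⇒* {T}; F ⇒* {P}.
For each unit pair (A, B), copy every non-unit production of B to A, then drop all unit productions.

E -> op op | op T op | num E op | op F | num op | op num num; F -> op op | op | num op | num F; P -> num op | num F; T -> num op | op num num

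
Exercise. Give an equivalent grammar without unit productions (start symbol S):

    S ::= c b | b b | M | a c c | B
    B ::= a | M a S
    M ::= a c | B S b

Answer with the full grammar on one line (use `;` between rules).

Unit pairs: S ⇒* {B, M}.
Replace each nonterminal's rules with the union of the non-unit rules of every nonterminal it unit-derives.

S ::= a | M a S | c b | b b | a c c | a c | B S b; B ::= a | M a S; M ::= a c | B S b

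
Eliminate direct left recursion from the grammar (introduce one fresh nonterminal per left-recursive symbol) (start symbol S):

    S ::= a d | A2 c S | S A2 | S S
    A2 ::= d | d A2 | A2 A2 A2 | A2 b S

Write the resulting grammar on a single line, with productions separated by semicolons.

Directly left-recursive nonterminals: S, A2.
For S: α = {A2, S}, β = {a d, A2 c S}. Rewrite as S → β S' and S' → α S' | ε.
For A2: α = {A2 A2, b S}, β = {d, d A2}. Rewrite as A2 → β A2' and A2' → α A2' | ε.

S ::= a d S' | A2 c S S'; A2 ::= d A2' | d A2 A2'; S' ::= A2 S' | S S' | epsilon; A2' ::= A2 A2 A2' | b S A2' | epsilon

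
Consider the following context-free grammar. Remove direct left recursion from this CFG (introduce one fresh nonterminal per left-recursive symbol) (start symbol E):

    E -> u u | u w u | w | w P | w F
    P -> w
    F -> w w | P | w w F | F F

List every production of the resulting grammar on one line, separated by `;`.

E -> u u | u w u | w | w P | w F; P -> w; F -> w w F' | P F' | w w F F'; F' -> F F' | ε

Left recursion appears on F.
For F: α = {F}, β = {w w, P, w w F}. Rewrite as F → β F' and F' → α F' | ε.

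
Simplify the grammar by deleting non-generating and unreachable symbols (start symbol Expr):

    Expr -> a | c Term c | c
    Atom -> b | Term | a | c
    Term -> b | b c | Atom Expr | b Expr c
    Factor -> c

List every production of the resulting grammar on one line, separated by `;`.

Expr -> a | c Term c | c; Atom -> b | Term | a | c; Term -> b | b c | Atom Expr | b Expr c

Generating nonterminals: {Atom, Expr, Factor, Term}.
Reachable from Expr after that: {Atom, Expr, Term}.
Removed useless symbols: {Factor} and every production mentioning them.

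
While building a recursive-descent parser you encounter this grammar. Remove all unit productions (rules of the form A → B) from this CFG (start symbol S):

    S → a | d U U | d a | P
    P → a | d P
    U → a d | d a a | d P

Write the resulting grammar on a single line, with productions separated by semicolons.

Unit pairs: S ⇒* {P}.
For each unit pair (A, B), copy every non-unit production of B to A, then drop all unit productions.

S → a | d U U | d a | d P; P → a | d P; U → a d | d a a | d P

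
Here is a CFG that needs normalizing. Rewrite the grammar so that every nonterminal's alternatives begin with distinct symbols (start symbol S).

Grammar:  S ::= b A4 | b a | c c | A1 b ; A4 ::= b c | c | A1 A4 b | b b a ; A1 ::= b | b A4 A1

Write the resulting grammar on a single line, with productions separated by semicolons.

S has alternatives sharing prefix 'b': factor to S → b S' with S' → A4 | a.
A4 has alternatives sharing prefix 'b': factor to A4 → b A4' with A4' → c | b a.
A1 has alternatives sharing prefix 'b': factor to A1 → b A1' with A1' → ε | A4 A1.

S ::= c c | A1 b | b S'; A4 ::= c | A1 A4 b | b A4'; A1 ::= b A1'; S' ::= A4 | a; A4' ::= c | b a; A1' ::= ε | A4 A1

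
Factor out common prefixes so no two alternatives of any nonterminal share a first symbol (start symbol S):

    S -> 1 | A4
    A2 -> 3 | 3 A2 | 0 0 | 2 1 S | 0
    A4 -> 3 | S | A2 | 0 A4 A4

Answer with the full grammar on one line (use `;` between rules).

A2 has alternatives sharing prefix '3': factor to A2 → 3 A2' with A2' → ε | A2.
A2 has alternatives sharing prefix '0': factor to A2 → 0 A2'' with A2'' → 0 | ε.

S -> 1 | A4; A2 -> 2 1 S | 3 A2' | 0 A2''; A4 -> 3 | S | A2 | 0 A4 A4; A2' -> ε | A2; A2'' -> 0 | ε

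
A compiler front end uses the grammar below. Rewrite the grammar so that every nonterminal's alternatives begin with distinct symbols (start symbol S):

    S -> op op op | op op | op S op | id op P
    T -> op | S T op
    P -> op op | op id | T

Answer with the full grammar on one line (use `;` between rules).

S has alternatives sharing prefix 'op': factor to S → op S' with S' → op op | op | S op.
P has alternatives sharing prefix 'op': factor to P → op P' with P' → op | id.
S' has alternatives sharing prefix 'op': factor to S' → op S'' with S'' → op | ε.

S -> id op P | op S'; T -> op | S T op; P -> T | op P'; S' -> S op | op S''; P' -> op | id; S'' -> op | ε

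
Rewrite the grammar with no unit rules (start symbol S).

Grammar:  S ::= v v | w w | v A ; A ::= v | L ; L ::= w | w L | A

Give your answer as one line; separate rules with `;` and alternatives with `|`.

Unit pairs: A ⇒* {L}; L ⇒* {A}.
For each unit pair (A, B), copy every non-unit production of B to A, then drop all unit productions.

S ::= v v | w w | v A; A ::= w | w L | v; L ::= w | w L | v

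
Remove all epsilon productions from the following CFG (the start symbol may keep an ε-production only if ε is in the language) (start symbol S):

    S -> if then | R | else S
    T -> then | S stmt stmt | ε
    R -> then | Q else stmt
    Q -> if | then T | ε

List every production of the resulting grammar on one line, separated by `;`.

S -> if then | R | else S; T -> then | S stmt stmt; R -> then | Q else stmt | else stmt; Q -> if | then T | then

The nullable symbols are {Q, T}.
ε ∉ L(G), so no ε-production is kept.
Add the nullable-subset variants: R → Q else stmt gives Q else stmt | else stmt. Q → then T gives then T | then.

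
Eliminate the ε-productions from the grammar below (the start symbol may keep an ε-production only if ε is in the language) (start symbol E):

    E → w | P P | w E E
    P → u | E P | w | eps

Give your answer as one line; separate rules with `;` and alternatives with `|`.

Nullable nonterminals: {E, P}.
ε ∈ L(G) since E is nullable, so keep E → ε.
For each production, add variants omitting each subset of nullable occurrences: E → P P gives P P | P. E → w E E gives w E E | w E. P → E P gives E P | E.

E → w | P P | P | w E E | w E | ε; P → u | E P | E | w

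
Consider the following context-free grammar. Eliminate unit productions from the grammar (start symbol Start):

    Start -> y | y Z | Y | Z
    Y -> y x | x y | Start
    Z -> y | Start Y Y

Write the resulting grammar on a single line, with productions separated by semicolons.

Unit pairs: Start ⇒* {Y, Z}; Y ⇒* {Start, Z}.
For each unit pair (A, B), copy every non-unit production of B to A, then drop all unit productions.

Start -> y | Start Y Y | y Z | y x | x y; Y -> y | Start Y Y | y Z | y x | x y; Z -> y | Start Y Y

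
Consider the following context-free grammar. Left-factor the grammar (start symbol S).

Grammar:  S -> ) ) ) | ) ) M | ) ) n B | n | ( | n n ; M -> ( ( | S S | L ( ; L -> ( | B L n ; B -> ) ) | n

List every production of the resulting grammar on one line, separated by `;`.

S -> ( | ) ) S' | n S''; M -> ( ( | S S | L (; L -> ( | B L n; B -> ) ) | n; S' -> ) | M | n B; S'' -> epsilon | n

S has alternatives sharing prefix ') )': factor to S → ) ) S' with S' → ) | M | n B.
S has alternatives sharing prefix 'n': factor to S → n S'' with S'' → ε | n.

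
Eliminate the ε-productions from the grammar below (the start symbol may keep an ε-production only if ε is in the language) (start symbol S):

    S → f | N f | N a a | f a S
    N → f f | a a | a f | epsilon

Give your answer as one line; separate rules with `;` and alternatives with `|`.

S → f | N f | N a a | a a | f a S; N → f f | a a | a f

Nullable set = {N}.
ε ∉ L(G), so no ε-production is kept.
Expand every rule over subsets of its nullable positions: S → N a a gives N a a | a a.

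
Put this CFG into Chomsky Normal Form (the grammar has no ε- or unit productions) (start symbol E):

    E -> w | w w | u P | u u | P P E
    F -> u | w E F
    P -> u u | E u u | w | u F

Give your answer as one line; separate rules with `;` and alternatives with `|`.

Introduce a nonterminal for each terminal appearing in a rule of length ≥ 2: X1 → w, X2 → u.
Binarize each right-hand side of length ≥ 3 by chaining fresh nonterminals (Y1, Y2, …): affected rules were E → P P E; F → X1 E F; P → E X2 X2.

E -> w | X1 X1 | X2 P | X2 X2 | P Y1; F -> u | X1 Y2; P -> X2 X2 | E Y3 | w | X2 F; X1 -> w; X2 -> u; Y1 -> P E; Y2 -> E F; Y3 -> X2 X2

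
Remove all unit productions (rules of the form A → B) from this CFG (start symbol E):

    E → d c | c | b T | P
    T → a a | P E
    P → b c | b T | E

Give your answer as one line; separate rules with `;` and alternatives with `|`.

Unit pairs: E ⇒* {P}; P ⇒* {E}.
For each unit pair (A, B), copy every non-unit production of B to A, then drop all unit productions.

E → d c | c | b T | b c; T → a a | P E; P → d c | c | b T | b c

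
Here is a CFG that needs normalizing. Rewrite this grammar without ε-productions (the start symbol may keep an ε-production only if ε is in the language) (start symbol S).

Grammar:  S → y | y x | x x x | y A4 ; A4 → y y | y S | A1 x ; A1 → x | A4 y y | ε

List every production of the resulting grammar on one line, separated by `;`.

The nullable symbols are {A1}.
ε ∉ L(G), so no ε-production is kept.
Add the nullable-subset variants: A4 → A1 x gives A1 x | x.

S → y | y x | x x x | y A4; A4 → y y | y S | A1 x | x; A1 → x | A4 y y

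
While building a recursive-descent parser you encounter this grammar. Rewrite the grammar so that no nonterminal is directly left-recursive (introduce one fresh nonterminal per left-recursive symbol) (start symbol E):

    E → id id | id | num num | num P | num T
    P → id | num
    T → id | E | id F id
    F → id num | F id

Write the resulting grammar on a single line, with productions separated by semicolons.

E → id id | id | num num | num P | num T; P → id | num; T → id | E | id F id; F → id num F'; F' → id F' | ε

F is directly left-recursive.
For F: α = {id}, β = {id num}. Rewrite as F → β F' and F' → α F' | ε.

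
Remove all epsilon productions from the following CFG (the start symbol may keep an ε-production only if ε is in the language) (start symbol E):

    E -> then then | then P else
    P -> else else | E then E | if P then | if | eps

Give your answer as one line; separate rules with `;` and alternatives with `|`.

E -> then then | then P else | then else; P -> else else | E then E | if P then | if then | if

The nullable symbols are {P}.
ε ∉ L(G), so no ε-production is kept.
Add the nullable-subset variants: E → then P else gives then P else | then else. P → if P then gives if P then | if then.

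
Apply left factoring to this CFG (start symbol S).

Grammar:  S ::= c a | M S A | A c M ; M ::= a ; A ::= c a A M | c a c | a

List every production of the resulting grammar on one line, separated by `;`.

A has alternatives sharing prefix 'c a': factor to A → c a A' with A' → A M | c.

S ::= c a | M S A | A c M; M ::= a; A ::= a | c a A'; A' ::= A M | c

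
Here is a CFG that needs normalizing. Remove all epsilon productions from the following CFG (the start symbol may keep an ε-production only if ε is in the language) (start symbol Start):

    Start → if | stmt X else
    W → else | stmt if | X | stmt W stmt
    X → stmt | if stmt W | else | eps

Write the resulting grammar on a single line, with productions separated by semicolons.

Start → if | stmt X else | stmt else; W → else | stmt if | X | stmt W stmt | stmt stmt; X → stmt | if stmt W | if stmt | else

Nullable set = {W, X}.
ε ∉ L(G), so no ε-production is kept.
Add the nullable-subset variants: Start → stmt X else gives stmt X else | stmt else. W → stmt W stmt gives stmt W stmt | stmt stmt. X → if stmt W gives if stmt W | if stmt.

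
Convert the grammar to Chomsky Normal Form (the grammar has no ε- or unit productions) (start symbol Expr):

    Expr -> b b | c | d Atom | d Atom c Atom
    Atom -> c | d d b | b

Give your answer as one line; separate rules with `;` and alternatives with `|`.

Expr -> X1 X1 | c | X2 Atom | X2 Y1; Atom -> c | X2 Y3 | b; X1 -> b; X2 -> d; X3 -> c; Y1 -> Atom Y2; Y2 -> X3 Atom; Y3 -> X2 X1

Introduce a nonterminal for each terminal appearing in a rule of length ≥ 2: X1 → b, X2 → d, X3 → c.
Binarize each right-hand side of length ≥ 3 by chaining fresh nonterminals (Y1, Y2, …): affected rules were Expr → X2 Atom X3 Atom; Atom → X2 X2 X1.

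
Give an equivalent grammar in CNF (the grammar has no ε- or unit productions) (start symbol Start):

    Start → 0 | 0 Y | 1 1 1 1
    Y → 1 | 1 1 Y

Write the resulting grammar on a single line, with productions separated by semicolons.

Introduce a nonterminal for each terminal appearing in a rule of length ≥ 2: X1 → 0, X2 → 1.
Binarize each right-hand side of length ≥ 3 by chaining fresh nonterminals (Y1, Y2, …): affected rules were Start → X2 X2 X2 X2; Y → X2 X2 Y.

Start → 0 | X1 Y | X2 Y1; Y → 1 | X2 Y3; X1 → 0; X2 → 1; Y1 → X2 Y2; Y2 → X2 X2; Y3 → X2 Y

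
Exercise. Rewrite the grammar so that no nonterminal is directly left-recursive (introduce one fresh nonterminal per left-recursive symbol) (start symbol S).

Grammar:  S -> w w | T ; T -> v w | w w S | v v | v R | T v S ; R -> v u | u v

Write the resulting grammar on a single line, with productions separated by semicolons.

S -> w w | T; T -> v w T' | w w S T' | v v T' | v R T'; R -> v u | u v; T' -> v S T' | ε

Directly left-recursive nonterminal: T.
For T: α = {v S}, β = {v w, w w S, v v, v R}. Rewrite as T → β T' and T' → α T' | ε.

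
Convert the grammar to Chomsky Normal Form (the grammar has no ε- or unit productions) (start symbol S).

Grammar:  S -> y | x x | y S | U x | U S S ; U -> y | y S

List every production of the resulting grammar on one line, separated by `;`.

Introduce a nonterminal for each terminal appearing in a rule of length ≥ 2: X1 → x, X2 → y.
Binarize each right-hand side of length ≥ 3 by chaining fresh nonterminals (Y1, Y2, …): affected rules were S → U S S.

S -> y | X1 X1 | X2 S | U X1 | U Y1; U -> y | X2 S; X1 -> x; X2 -> y; Y1 -> S S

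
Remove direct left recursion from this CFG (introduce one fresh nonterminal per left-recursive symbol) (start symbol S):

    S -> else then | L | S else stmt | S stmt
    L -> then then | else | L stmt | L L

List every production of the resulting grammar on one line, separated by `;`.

Left recursion appears on S, L.
For S: α = {else stmt, stmt}, β = {else then, L}. Rewrite as S → β S' and S' → α S' | ε.
For L: α = {stmt, L}, β = {then then, else}. Rewrite as L → β L' and L' → α L' | ε.

S -> else then S' | L S'; L -> then then L' | else L'; S' -> else stmt S' | stmt S' | ε; L' -> stmt L' | L L' | ε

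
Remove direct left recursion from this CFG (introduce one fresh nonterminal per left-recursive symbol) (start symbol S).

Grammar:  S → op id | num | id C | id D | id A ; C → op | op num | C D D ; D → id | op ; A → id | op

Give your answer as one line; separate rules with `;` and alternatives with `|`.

S → op id | num | id C | id D | id A; C → op C' | op num C'; D → id | op; A → id | op; C' → D D C' | ε

Directly left-recursive nonterminal: C.
For C: α = {D D}, β = {op, op num}. Rewrite as C → β C' and C' → α C' | ε.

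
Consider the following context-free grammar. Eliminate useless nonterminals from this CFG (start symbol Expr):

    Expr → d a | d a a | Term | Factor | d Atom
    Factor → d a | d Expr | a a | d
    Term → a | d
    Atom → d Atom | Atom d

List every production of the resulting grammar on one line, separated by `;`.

Generating nonterminals: {Expr, Factor, Term}.
Reachable from Expr after that: {Expr, Factor, Term}.
Removed useless symbols: {Atom} and every production mentioning them.

Expr → d a | d a a | Term | Factor; Factor → d a | d Expr | a a | d; Term → a | d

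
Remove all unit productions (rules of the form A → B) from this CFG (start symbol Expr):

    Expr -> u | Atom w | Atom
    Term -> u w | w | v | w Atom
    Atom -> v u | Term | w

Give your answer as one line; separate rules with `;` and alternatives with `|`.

Unit pairs: Atom ⇒* {Term}; Expr ⇒* {Atom, Term}.
For each unit pair (A, B), copy every non-unit production of B to A, then drop all unit productions.

Expr -> u w | w | v | w Atom | v u | u | Atom w; Term -> u w | w | v | w Atom; Atom -> u w | w | v | w Atom | v u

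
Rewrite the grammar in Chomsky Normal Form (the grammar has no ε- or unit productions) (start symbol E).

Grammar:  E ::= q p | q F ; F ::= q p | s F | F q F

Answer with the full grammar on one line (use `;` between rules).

Introduce a nonterminal for each terminal appearing in a rule of length ≥ 2: X1 → q, X2 → p, X3 → s.
Binarize each right-hand side of length ≥ 3 by chaining fresh nonterminals (Y1, Y2, …): affected rules were F → F X1 F.

E ::= X1 X2 | X1 F; F ::= X1 X2 | X3 F | F Y1; X1 ::= q; X2 ::= p; X3 ::= s; Y1 ::= X1 F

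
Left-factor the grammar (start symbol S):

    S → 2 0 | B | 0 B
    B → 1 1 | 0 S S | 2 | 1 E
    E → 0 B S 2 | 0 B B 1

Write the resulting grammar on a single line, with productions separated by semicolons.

S → 2 0 | B | 0 B; B → 0 S S | 2 | 1 B'; E → 0 B E'; B' → 1 | E; E' → S 2 | B 1

B has alternatives sharing prefix '1': factor to B → 1 B' with B' → 1 | E.
E has alternatives sharing prefix '0 B': factor to E → 0 B E' with E' → S 2 | B 1.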